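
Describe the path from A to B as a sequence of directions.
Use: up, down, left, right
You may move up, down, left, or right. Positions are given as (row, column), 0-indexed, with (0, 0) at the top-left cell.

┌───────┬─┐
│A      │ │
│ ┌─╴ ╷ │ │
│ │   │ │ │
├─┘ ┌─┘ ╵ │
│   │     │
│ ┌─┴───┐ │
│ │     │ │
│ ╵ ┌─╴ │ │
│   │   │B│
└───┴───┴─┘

Finding the path and converting it to directions:
Path through cells: (0,0) → (0,1) → (0,2) → (0,3) → (1,3) → (2,3) → (2,4) → (3,4) → (4,4)
Directions: right, right, right, down, down, right, down, down

Solution:

┌───────┬─┐
│A → → ↓│ │
│ ┌─╴ ╷ │ │
│ │   │↓│ │
├─┘ ┌─┘ ╵ │
│   │  ↳ ↓│
│ ┌─┴───┐ │
│ │     │↓│
│ ╵ ┌─╴ │ │
│   │   │B│
└───┴───┴─┘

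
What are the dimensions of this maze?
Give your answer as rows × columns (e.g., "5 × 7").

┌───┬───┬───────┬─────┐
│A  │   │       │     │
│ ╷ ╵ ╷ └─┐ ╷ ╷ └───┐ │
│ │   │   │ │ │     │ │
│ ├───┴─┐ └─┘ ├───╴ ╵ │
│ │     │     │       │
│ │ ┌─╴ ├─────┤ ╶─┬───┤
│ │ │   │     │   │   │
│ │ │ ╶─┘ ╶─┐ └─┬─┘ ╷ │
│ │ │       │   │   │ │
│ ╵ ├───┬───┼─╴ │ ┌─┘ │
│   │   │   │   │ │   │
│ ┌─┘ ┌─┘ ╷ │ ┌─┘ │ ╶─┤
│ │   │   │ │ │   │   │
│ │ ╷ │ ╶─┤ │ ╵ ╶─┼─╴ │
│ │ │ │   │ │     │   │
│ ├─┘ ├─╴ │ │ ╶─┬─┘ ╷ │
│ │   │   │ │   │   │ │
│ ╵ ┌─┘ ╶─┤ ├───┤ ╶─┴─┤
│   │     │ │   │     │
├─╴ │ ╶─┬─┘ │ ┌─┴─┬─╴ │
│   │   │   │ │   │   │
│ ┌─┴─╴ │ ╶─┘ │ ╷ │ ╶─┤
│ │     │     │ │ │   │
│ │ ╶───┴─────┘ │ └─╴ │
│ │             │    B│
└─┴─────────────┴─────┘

Counting the maze dimensions:
Rows (vertical): 13
Columns (horizontal): 11
Dimensions: 13 × 11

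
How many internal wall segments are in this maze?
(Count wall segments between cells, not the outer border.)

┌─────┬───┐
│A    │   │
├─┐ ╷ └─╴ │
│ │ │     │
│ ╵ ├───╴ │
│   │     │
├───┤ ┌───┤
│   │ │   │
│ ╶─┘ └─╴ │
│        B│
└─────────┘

Counting internal wall segments:
Total internal walls: 16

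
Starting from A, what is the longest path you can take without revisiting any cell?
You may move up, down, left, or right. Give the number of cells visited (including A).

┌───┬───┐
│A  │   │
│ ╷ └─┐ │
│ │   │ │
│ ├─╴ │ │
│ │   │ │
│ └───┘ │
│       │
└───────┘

Finding longest simple path using DFS:
Start: (0, 0)
Longest path visits 11 cells
Path: A → down → down → down → right → right → right → up → up → up → left

Solution:

┌───┬───┐
│A  │B ↰│
│ ╷ └─┐ │
│↓│   │↑│
│ ├─╴ │ │
│↓│   │↑│
│ └───┘ │
│↳ → → ↑│
└───────┘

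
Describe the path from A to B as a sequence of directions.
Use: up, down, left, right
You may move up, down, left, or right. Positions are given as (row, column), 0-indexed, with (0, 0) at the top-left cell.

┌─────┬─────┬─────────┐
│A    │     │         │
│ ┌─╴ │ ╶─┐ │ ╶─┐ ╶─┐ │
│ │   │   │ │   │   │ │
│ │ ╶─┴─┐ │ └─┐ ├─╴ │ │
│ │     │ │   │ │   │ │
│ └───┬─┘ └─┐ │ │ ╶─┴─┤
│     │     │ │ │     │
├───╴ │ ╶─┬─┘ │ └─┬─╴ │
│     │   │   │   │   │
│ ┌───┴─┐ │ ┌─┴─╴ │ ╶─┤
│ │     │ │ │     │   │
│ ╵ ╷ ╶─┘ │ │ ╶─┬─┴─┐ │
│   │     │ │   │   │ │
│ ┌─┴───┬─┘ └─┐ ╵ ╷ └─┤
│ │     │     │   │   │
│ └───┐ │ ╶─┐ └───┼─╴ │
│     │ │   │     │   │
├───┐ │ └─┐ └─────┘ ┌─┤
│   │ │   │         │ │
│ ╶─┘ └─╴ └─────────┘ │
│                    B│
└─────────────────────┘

Finding the path and converting it to directions:
Path through cells: (0,0) → (1,0) → (2,0) → (3,0) → (3,1) → (3,2) → (4,2) → (4,1) → (4,0) → (5,0) → (6,0) → (7,0) → (8,0) → (8,1) → (8,2) → (9,2) → (10,2) → (10,3) → (10,4) → (10,5) → (10,6) → (10,7) → (10,8) → (10,9) → (10,10)
Directions: down, down, down, right, right, down, left, left, down, down, down, down, right, right, down, down, right, right, right, right, right, right, right, right

Solution:

┌─────┬─────┬─────────┐
│A    │     │         │
│ ┌─╴ │ ╶─┐ │ ╶─┐ ╶─┐ │
│↓│   │   │ │   │   │ │
│ │ ╶─┴─┐ │ └─┐ ├─╴ │ │
│↓│     │ │   │ │   │ │
│ └───┬─┘ └─┐ │ │ ╶─┴─┤
│↳ → ↓│     │ │ │     │
├───╴ │ ╶─┬─┘ │ └─┬─╴ │
│↓ ← ↲│   │   │   │   │
│ ┌───┴─┐ │ ┌─┴─╴ │ ╶─┤
│↓│     │ │ │     │   │
│ ╵ ╷ ╶─┘ │ │ ╶─┬─┴─┐ │
│↓  │     │ │   │   │ │
│ ┌─┴───┬─┘ └─┐ ╵ ╷ └─┤
│↓│     │     │   │   │
│ └───┐ │ ╶─┐ └───┼─╴ │
│↳ → ↓│ │   │     │   │
├───┐ │ └─┐ └─────┘ ┌─┤
│   │↓│   │         │ │
│ ╶─┘ └─╴ └─────────┘ │
│    ↳ → → → → → → → B│
└─────────────────────┘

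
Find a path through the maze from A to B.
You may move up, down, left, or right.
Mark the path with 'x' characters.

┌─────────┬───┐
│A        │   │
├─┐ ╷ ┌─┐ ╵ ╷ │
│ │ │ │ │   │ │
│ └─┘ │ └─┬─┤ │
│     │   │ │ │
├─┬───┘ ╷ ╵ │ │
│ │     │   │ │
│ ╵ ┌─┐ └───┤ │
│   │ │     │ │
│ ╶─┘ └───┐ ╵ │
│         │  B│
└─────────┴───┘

Finding the shortest path through the maze:
Path length: 13 steps
Directions: right → right → right → right → down → right → up → right → down → down → down → down → down

Solution:

┌─────────┬───┐
│A x x x x│x x│
├─┐ ╷ ┌─┐ ╵ ╷ │
│ │ │ │ │x x│x│
│ └─┘ │ └─┬─┤ │
│     │   │ │x│
├─┬───┘ ╷ ╵ │ │
│ │     │   │x│
│ ╵ ┌─┐ └───┤ │
│   │ │     │x│
│ ╶─┘ └───┐ ╵ │
│         │  B│
└─────────┴───┘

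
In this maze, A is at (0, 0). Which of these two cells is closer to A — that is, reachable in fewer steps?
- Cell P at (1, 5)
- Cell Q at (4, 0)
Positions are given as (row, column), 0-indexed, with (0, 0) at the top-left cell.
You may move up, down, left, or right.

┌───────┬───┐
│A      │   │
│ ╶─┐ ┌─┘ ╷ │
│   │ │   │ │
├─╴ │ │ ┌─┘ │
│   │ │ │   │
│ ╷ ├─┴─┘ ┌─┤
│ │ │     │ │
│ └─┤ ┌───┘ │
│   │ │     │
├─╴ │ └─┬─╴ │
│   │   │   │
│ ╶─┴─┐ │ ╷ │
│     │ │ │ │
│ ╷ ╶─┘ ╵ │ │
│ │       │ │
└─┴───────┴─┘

Shortest path A → P at (1, 5): 24 steps
Shortest path A → Q at (4, 0): 6 steps

Q is closer (6 steps vs 24 steps).

Path to P:

┌───────┬───┐
│A      │   │
│ ╶─┐ ┌─┘ ╷ │
│↳ ↓│ │   │P│
├─╴ │ │ ┌─┘ │
│↓ ↲│ │ │↱ ↑│
│ ╷ ├─┴─┘ ┌─┤
│↓│ │↱ → ↑│ │
│ └─┤ ┌───┘ │
│↳ ↓│↑│     │
├─╴ │ └─┬─╴ │
│↓ ↲│↑ ↰│   │
│ ╶─┴─┐ │ ╷ │
│↳ ↓  │↑│ │ │
│ ╷ ╶─┘ ╵ │ │
│ │↳ → ↑  │ │
└─┴───────┴─┘

Path to Q:

┌───────┬───┐
│A      │   │
│ ╶─┐ ┌─┘ ╷ │
│↳ ↓│ │   │ │
├─╴ │ │ ┌─┘ │
│↓ ↲│ │ │   │
│ ╷ ├─┴─┘ ┌─┤
│↓│ │     │ │
│ └─┤ ┌───┘ │
│Q  │ │     │
├─╴ │ └─┬─╴ │
│   │   │   │
│ ╶─┴─┐ │ ╷ │
│     │ │ │ │
│ ╷ ╶─┘ ╵ │ │
│ │       │ │
└─┴───────┴─┘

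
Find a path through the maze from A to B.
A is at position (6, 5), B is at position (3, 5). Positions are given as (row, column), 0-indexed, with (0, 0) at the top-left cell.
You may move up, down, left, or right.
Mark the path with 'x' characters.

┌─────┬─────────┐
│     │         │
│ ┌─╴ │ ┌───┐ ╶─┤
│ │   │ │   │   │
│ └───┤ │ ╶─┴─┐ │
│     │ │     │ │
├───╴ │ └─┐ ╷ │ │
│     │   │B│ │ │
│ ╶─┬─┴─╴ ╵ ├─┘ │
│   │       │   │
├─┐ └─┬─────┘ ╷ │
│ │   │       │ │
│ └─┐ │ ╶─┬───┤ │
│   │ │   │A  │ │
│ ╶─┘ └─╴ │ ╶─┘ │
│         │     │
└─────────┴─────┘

Finding the shortest path from (6, 5) to (3, 5):
Path length: 21 steps
Directions: down → right → right → up → up → up → up → up → up → left → up → left → left → left → down → down → down → right → down → right → up

Solution:

┌─────┬─────────┐
│     │x x x x  │
│ ┌─╴ │ ┌───┐ ╶─┤
│ │   │x│   │x x│
│ └───┤ │ ╶─┴─┐ │
│     │x│     │x│
├───╴ │ └─┐ ╷ │ │
│     │x x│B│ │x│
│ ╶─┬─┴─╴ ╵ ├─┘ │
│   │    x x│  x│
├─┐ └─┬─────┘ ╷ │
│ │   │       │x│
│ └─┐ │ ╶─┬───┤ │
│   │ │   │A  │x│
│ ╶─┘ └─╴ │ ╶─┘ │
│         │x x x│
└─────────┴─────┘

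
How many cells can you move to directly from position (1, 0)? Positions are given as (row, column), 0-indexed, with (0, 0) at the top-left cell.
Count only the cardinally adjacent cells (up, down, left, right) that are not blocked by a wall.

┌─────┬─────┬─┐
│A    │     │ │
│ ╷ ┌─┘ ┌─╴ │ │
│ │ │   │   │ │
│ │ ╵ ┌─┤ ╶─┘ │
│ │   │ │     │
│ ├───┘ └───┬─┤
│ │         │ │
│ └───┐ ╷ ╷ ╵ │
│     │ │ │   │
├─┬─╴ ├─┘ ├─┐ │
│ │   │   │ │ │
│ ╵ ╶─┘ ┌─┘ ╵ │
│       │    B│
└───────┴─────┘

Checking passable neighbors of (1, 0):
Neighbors: (0, 0), (2, 0)
Count: 2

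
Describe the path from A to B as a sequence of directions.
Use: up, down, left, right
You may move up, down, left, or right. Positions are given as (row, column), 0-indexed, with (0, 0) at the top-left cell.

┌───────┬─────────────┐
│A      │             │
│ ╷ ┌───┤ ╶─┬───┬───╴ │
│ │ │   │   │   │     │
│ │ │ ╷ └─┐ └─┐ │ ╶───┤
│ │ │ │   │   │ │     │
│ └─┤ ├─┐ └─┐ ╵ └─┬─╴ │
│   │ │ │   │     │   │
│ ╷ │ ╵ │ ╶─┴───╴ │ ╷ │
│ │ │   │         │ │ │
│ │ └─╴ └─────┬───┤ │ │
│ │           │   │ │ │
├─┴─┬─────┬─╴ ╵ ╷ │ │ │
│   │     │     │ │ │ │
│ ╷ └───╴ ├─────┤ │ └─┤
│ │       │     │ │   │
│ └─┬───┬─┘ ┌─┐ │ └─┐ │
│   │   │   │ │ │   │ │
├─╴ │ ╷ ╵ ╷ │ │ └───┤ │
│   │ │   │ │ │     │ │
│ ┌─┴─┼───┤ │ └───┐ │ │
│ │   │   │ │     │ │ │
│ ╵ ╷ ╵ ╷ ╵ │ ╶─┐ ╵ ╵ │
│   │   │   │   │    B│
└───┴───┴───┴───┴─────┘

Finding the path and converting it to directions:
Path through cells: (0,0) → (1,0) → (2,0) → (3,0) → (3,1) → (4,1) → (5,1) → (5,2) → (5,3) → (4,3) → (4,2) → (3,2) → (2,2) → (1,2) → (1,3) → (2,3) → (2,4) → (3,4) → (4,4) → (4,5) → (4,6) → (4,7) → (4,8) → (3,8) → (3,7) → (3,6) → (2,6) → (2,5) → (1,5) → (1,4) → (0,4) → (0,5) → (0,6) → (0,7) → (0,8) → (0,9) → (0,10) → (1,10) → (1,9) → (1,8) → (2,8) → (2,9) → (2,10) → (3,10) → (3,9) → (4,9) → (5,9) → (6,9) → (7,9) → (7,10) → (8,10) → (9,10) → (10,10) → (11,10)
Directions: down, down, down, right, down, down, right, right, up, left, up, up, up, right, down, right, down, down, right, right, right, right, up, left, left, up, left, up, left, up, right, right, right, right, right, right, down, left, left, down, right, right, down, left, down, down, down, down, right, down, down, down, down

Solution:

┌───────┬─────────────┐
│A      │↱ → → → → → ↓│
│ ╷ ┌───┤ ╶─┬───┬───╴ │
│↓│ │↱ ↓│↑ ↰│   │↓ ← ↲│
│ │ │ ╷ └─┐ └─┐ │ ╶───┤
│↓│ │↑│↳ ↓│↑ ↰│ │↳ → ↓│
│ └─┤ ├─┐ └─┐ ╵ └─┬─╴ │
│↳ ↓│↑│ │↓  │↑ ← ↰│↓ ↲│
│ ╷ │ ╵ │ ╶─┴───╴ │ ╷ │
│ │↓│↑ ↰│↳ → → → ↑│↓│ │
│ │ └─╴ └─────┬───┤ │ │
│ │↳ → ↑      │   │↓│ │
├─┴─┬─────┬─╴ ╵ ╷ │ │ │
│   │     │     │ │↓│ │
│ ╷ └───╴ ├─────┤ │ └─┤
│ │       │     │ │↳ ↓│
│ └─┬───┬─┘ ┌─┐ │ └─┐ │
│   │   │   │ │ │   │↓│
├─╴ │ ╷ ╵ ╷ │ │ └───┤ │
│   │ │   │ │ │     │↓│
│ ┌─┴─┼───┤ │ └───┐ │ │
│ │   │   │ │     │ │↓│
│ ╵ ╷ ╵ ╷ ╵ │ ╶─┐ ╵ ╵ │
│   │   │   │   │    B│
└───┴───┴───┴───┴─────┘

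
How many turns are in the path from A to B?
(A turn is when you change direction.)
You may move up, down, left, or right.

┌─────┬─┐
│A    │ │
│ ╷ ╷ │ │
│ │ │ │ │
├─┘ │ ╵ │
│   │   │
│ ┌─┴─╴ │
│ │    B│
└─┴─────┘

Directions: right, right, down, down, right, down
Number of turns: 3

Solution:

┌─────┬─┐
│A → ↓│ │
│ ╷ ╷ │ │
│ │ │↓│ │
├─┘ │ ╵ │
│   │↳ ↓│
│ ┌─┴─╴ │
│ │    B│
└─┴─────┘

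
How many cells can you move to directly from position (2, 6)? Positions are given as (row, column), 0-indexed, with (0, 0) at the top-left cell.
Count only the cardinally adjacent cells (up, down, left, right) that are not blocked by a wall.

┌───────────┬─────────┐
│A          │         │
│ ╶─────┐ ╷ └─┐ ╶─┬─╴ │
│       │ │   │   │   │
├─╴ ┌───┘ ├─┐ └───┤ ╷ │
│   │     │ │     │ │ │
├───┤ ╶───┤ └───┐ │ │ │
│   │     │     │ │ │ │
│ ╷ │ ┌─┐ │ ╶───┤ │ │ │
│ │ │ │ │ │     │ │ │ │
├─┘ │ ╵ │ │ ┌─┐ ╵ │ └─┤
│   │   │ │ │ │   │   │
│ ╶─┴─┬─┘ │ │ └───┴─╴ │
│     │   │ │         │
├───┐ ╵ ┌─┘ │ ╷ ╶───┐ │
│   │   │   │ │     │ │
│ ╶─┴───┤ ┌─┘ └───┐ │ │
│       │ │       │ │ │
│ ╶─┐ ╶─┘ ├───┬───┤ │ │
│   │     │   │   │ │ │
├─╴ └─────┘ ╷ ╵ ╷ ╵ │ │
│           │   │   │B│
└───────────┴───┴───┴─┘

Checking passable neighbors of (2, 6):
Neighbors: (1, 6), (2, 7)
Count: 2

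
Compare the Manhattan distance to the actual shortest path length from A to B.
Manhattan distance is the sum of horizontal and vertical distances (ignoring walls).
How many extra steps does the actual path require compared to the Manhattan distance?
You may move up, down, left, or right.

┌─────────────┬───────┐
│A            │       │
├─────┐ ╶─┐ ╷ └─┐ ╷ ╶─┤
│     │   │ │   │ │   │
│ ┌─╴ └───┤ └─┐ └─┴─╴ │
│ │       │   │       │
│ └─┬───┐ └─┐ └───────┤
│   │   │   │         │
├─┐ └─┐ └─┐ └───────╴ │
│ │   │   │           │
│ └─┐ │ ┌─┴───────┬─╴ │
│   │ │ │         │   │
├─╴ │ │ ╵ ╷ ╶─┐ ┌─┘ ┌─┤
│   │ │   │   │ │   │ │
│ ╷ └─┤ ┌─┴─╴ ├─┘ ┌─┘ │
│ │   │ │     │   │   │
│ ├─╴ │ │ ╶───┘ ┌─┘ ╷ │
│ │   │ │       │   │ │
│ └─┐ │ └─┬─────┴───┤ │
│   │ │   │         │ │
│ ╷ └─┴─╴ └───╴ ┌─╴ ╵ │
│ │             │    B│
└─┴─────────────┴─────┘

Manhattan distance: |10 - 0| + |10 - 0| = 20
Actual path length: 46
Extra steps: 46 - 20 = 26

Solution:

┌─────────────┬───────┐
│A → → → → ↓  │       │
├─────┐ ╶─┐ ╷ └─┐ ╷ ╶─┤
│     │   │↓│   │ │   │
│ ┌─╴ └───┤ └─┐ └─┴─╴ │
│ │       │↳ ↓│       │
│ └─┬───┐ └─┐ └───────┤
│   │   │   │↳ → → → ↓│
├─┐ └─┐ └─┐ └───────╴ │
│ │   │   │          ↓│
│ └─┐ │ ┌─┴───────┬─╴ │
│   │ │ │↓ ↰      │↓ ↲│
├─╴ │ │ ╵ ╷ ╶─┐ ┌─┘ ┌─┤
│   │ │↓ ↲│↑ ↰│ │↓ ↲│ │
│ ╷ └─┤ ┌─┴─╴ ├─┘ ┌─┘ │
│ │   │↓│↱ → ↑│↓ ↲│   │
│ ├─╴ │ │ ╶───┘ ┌─┘ ╷ │
│ │   │↓│↑ ← ← ↲│   │ │
│ └─┐ │ └─┬─────┴───┤ │
│   │ │↳ ↓│    ↱ → ↓│ │
│ ╷ └─┴─╴ └───╴ ┌─╴ ╵ │
│ │      ↳ → → ↑│  ↳ B│
└─┴─────────────┴─────┘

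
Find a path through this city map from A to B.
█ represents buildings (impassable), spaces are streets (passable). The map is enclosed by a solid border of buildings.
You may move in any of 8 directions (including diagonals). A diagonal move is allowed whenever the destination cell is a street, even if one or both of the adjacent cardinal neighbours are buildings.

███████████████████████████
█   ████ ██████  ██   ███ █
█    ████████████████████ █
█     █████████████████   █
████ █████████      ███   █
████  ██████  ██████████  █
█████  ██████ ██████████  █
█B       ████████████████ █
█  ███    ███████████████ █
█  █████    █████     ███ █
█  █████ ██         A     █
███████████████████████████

Finding the shortest path from A to B:
Movement: 8-directional
Path length: 19 steps
Directions: left → left → left → left → left → left → left → left → left → up-left → left → left → up-left → left → up-left → left → left → left → left

Solution:

███████████████████████████
█   ████ ██████  ██   ███ █
█    ████████████████████ █
█     █████████████████   █
████ █████████      ███   █
████  ██████  ██████████  █
█████  ██████ ██████████  █
█B←←←←   ████████████████ █
█  ███↖←  ███████████████ █
█  █████↖←← █████     ███ █
█  █████ ██↖←←←←←←←←A     █
███████████████████████████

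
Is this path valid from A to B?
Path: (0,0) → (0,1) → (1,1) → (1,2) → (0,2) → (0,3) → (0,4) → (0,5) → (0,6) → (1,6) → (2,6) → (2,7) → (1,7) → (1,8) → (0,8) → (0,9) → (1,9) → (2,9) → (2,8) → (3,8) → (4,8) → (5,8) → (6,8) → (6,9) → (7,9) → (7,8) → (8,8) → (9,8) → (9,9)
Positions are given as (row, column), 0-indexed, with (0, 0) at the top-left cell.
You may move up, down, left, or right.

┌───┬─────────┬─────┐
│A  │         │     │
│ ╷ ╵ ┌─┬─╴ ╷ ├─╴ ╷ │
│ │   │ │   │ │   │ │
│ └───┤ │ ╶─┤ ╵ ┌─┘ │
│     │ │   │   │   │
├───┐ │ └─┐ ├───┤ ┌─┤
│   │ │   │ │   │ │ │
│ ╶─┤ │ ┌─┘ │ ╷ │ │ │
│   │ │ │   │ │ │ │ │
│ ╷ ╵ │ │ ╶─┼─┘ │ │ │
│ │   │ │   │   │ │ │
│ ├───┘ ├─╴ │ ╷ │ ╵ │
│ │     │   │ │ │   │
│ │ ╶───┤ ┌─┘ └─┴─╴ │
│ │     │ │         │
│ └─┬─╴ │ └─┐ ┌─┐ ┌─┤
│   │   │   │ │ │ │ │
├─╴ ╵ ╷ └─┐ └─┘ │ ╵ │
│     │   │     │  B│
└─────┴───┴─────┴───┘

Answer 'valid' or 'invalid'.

Checking path validity:
Result: All consecutive moves are passable.

valid

Correct solution:

┌───┬─────────┬─────┐
│A ↓│↱ → → → ↓│  ↱ ↓│
│ ╷ ╵ ┌─┬─╴ ╷ ├─╴ ╷ │
│ │↳ ↑│ │   │↓│↱ ↑│↓│
│ └───┤ │ ╶─┤ ╵ ┌─┘ │
│     │ │   │↳ ↑│↓ ↲│
├───┐ │ └─┐ ├───┤ ┌─┤
│   │ │   │ │   │↓│ │
│ ╶─┤ │ ┌─┘ │ ╷ │ │ │
│   │ │ │   │ │ │↓│ │
│ ╷ ╵ │ │ ╶─┼─┘ │ │ │
│ │   │ │   │   │↓│ │
│ ├───┘ ├─╴ │ ╷ │ ╵ │
│ │     │   │ │ │↳ ↓│
│ │ ╶───┤ ┌─┘ └─┴─╴ │
│ │     │ │      ↓ ↲│
│ └─┬─╴ │ └─┐ ┌─┐ ┌─┤
│   │   │   │ │ │↓│ │
├─╴ ╵ ╷ └─┐ └─┘ │ ╵ │
│     │   │     │↳ B│
└─────┴───┴─────┴───┘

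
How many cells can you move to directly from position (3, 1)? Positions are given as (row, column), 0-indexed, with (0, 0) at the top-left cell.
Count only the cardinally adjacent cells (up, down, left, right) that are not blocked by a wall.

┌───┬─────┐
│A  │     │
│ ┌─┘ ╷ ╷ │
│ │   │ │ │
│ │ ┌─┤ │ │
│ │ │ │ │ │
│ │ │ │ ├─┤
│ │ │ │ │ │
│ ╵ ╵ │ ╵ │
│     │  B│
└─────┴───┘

Checking passable neighbors of (3, 1):
Neighbors: (2, 1), (4, 1)
Count: 2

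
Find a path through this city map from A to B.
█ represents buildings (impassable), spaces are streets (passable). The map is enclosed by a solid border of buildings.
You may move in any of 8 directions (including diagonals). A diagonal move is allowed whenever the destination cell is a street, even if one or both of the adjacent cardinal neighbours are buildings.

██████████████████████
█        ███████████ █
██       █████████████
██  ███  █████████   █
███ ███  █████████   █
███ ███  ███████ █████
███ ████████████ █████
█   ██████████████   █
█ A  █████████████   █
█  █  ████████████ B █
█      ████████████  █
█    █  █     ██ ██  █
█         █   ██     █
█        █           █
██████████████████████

Finding the shortest path from A to B:
Movement: 8-directional
Path length: 19 steps
Directions: right → right → down-right → down-right → down-right → down-right → right → up-right → right → right → down-right → down-right → right → right → right → up-right → up-right → up → up

Solution:

██████████████████████
█        ███████████ █
██       █████████████
██  ███  █████████   █
███ ███  █████████   █
███ ███  ███████ █████
███ ████████████ █████
█   ██████████████   █
█ A→↘█████████████   █
█  █ ↘████████████ B █
█     ↘████████████↑ █
█    █ ↘█ →→↘ ██ ██↑ █
█       →↗█  ↘██  ↗  █
█        █    →→→↗   █
██████████████████████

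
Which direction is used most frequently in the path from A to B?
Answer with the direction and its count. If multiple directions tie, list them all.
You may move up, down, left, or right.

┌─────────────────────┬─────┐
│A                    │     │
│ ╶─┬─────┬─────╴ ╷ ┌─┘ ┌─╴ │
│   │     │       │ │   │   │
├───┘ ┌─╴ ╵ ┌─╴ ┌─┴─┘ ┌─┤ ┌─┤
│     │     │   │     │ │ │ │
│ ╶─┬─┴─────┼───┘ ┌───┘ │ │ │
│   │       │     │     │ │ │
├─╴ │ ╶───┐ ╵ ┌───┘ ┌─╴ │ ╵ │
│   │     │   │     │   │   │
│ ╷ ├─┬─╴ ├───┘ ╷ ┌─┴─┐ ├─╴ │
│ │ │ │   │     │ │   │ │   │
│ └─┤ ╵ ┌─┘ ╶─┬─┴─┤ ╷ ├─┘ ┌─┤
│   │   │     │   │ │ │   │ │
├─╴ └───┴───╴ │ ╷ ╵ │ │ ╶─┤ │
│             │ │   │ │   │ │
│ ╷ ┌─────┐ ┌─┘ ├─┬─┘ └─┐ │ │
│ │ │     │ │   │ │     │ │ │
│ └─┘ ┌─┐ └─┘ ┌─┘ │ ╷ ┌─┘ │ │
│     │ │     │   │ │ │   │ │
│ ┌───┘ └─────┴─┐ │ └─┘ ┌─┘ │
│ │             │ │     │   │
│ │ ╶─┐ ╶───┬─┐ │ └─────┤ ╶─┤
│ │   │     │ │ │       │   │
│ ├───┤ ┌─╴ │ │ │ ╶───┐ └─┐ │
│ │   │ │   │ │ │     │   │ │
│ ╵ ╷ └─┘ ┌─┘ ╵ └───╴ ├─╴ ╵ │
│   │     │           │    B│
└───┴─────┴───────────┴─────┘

Directions: right, right, right, right, right, right, right, right, down, left, left, left, down, left, up, left, left, down, left, left, down, right, down, left, down, down, right, down, left, down, down, down, down, down, down, right, up, right, down, right, right, up, right, up, left, left, up, right, right, right, right, down, down, down, right, right, right, up, left, left, up, right, right, right, down, right, down, right
Counts: {'right': 27, 'down': 20, 'left': 14, 'up': 7}
Most common: right (27 times)

Solution:

┌─────────────────────┬─────┐
│A → → → → → → → ↓    │     │
│ ╶─┬─────┬─────╴ ╷ ┌─┘ ┌─╴ │
│   │↓ ← ↰│↓ ← ← ↲│ │   │   │
├───┘ ┌─╴ ╵ ┌─╴ ┌─┴─┘ ┌─┤ ┌─┤
│↓ ← ↲│  ↑ ↲│   │     │ │ │ │
│ ╶─┬─┴─────┼───┘ ┌───┘ │ │ │
│↳ ↓│       │     │     │ │ │
├─╴ │ ╶───┐ ╵ ┌───┘ ┌─╴ │ ╵ │
│↓ ↲│     │   │     │   │   │
│ ╷ ├─┬─╴ ├───┘ ╷ ┌─┴─┐ ├─╴ │
│↓│ │ │   │     │ │   │ │   │
│ └─┤ ╵ ┌─┘ ╶─┬─┴─┤ ╷ ├─┘ ┌─┤
│↳ ↓│   │     │   │ │ │   │ │
├─╴ └───┴───╴ │ ╷ ╵ │ │ ╶─┤ │
│↓ ↲          │ │   │ │   │ │
│ ╷ ┌─────┐ ┌─┘ ├─┬─┘ └─┐ │ │
│↓│ │     │ │   │ │     │ │ │
│ └─┘ ┌─┐ └─┘ ┌─┘ │ ╷ ┌─┘ │ │
│↓    │ │     │   │ │ │   │ │
│ ┌───┘ └─────┴─┐ │ └─┘ ┌─┘ │
│↓│    ↱ → → → ↓│ │     │   │
│ │ ╶─┐ ╶───┬─┐ │ └─────┤ ╶─┤
│↓│   │↑ ← ↰│ │↓│↱ → → ↓│   │
│ ├───┤ ┌─╴ │ │ │ ╶───┐ └─┐ │
│↓│↱ ↓│ │↱ ↑│ │↓│↑ ← ↰│↳ ↓│ │
│ ╵ ╷ └─┘ ┌─┘ ╵ └───╴ ├─╴ ╵ │
│↳ ↑│↳ → ↑│    ↳ → → ↑│  ↳ B│
└───┴─────┴───────────┴─────┘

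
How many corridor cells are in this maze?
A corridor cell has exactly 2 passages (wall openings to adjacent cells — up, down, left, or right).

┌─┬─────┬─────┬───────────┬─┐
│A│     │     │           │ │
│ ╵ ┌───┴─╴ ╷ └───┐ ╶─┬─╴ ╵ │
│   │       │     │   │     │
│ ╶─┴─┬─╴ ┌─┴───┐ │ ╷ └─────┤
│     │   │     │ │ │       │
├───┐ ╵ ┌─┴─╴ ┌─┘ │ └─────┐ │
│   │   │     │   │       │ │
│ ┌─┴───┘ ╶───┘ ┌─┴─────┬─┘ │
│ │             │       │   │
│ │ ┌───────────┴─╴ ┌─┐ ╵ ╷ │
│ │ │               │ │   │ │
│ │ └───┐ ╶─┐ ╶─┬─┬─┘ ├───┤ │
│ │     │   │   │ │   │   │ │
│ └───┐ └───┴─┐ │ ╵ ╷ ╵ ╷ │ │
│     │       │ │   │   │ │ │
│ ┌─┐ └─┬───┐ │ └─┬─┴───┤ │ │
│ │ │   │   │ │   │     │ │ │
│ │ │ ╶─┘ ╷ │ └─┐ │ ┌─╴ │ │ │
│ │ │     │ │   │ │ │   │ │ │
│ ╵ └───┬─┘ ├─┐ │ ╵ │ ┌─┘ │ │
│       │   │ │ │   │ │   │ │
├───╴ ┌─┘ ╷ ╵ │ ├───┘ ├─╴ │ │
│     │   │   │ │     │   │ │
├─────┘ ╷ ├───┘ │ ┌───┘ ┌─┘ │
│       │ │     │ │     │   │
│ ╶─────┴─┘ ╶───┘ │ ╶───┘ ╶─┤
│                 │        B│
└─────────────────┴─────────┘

Counting cells with exactly 2 passages:
Total corridor cells: 150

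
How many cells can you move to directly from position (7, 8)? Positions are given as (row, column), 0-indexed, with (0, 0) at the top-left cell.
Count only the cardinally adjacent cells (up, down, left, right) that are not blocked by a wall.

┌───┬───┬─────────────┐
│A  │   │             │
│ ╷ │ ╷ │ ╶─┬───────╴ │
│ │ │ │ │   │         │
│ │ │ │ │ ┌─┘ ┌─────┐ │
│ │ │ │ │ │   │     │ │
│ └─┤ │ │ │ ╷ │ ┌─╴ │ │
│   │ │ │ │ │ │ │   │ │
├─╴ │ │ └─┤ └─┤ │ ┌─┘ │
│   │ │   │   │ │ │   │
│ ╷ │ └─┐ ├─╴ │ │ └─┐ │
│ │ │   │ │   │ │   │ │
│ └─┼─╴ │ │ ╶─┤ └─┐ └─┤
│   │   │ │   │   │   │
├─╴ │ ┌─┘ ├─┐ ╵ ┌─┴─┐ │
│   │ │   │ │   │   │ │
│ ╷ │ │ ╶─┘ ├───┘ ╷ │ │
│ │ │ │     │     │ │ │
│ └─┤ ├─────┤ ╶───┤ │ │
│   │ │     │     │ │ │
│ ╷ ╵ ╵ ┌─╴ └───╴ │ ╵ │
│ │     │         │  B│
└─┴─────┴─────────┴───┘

Checking passable neighbors of (7, 8):
Neighbors: (8, 8), (7, 9)
Count: 2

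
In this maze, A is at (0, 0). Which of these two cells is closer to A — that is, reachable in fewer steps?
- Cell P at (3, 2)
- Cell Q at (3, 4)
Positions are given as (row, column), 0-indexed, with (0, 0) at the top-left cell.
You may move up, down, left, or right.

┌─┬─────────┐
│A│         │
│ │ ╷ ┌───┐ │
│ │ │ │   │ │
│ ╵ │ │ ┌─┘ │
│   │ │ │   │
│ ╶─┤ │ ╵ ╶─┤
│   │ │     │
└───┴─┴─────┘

Shortest path A → P at (3, 2): 9 steps
Shortest path A → Q at (3, 4): 13 steps

P is closer (9 steps vs 13 steps).

Path to P:

┌─┬─────────┐
│A│↱ ↓      │
│ │ ╷ ┌───┐ │
│↓│↑│↓│   │ │
│ ╵ │ │ ┌─┘ │
│↳ ↑│↓│ │   │
│ ╶─┤ │ ╵ ╶─┤
│   │P│     │
└───┴─┴─────┘

Path to Q:

┌─┬─────────┐
│A│↱ → → → ↓│
│ │ ╷ ┌───┐ │
│↓│↑│ │   │↓│
│ ╵ │ │ ┌─┘ │
│↳ ↑│ │ │↓ ↲│
│ ╶─┤ │ ╵ ╶─┤
│   │ │  Q  │
└───┴─┴─────┘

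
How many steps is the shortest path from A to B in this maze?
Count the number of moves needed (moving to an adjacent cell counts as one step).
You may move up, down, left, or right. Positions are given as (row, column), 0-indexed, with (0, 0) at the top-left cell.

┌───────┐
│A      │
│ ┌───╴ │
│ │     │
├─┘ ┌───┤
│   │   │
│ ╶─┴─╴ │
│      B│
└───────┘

Using BFS to find shortest path:
Start: (0, 0), End: (3, 3)
Path found:
(0,0) → (0,1) → (0,2) → (0,3) → (1,3) → (1,2) → (1,1) → (2,1) → (2,0) → (3,0) → (3,1) → (3,2) → (3,3)
Number of steps: 12

Solution:

┌───────┐
│A → → ↓│
│ ┌───╴ │
│ │↓ ← ↲│
├─┘ ┌───┤
│↓ ↲│   │
│ ╶─┴─╴ │
│↳ → → B│
└───────┘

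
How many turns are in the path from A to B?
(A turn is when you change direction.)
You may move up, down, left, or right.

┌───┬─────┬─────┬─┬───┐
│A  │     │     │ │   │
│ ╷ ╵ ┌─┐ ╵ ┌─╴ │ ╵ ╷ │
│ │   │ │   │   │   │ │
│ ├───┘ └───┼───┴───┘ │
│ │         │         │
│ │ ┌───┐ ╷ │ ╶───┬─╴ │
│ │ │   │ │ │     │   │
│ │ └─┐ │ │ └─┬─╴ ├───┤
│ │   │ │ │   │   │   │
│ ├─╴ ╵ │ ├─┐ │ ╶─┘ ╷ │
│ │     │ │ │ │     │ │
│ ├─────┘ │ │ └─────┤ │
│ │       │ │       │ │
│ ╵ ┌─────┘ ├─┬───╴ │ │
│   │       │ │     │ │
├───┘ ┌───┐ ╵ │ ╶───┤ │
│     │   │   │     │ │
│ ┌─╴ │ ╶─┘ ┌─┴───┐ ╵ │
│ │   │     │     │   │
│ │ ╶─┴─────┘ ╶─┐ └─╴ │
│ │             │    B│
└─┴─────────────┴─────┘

Directions: down, down, down, down, down, down, down, right, up, right, right, right, up, up, up, up, right, down, down, right, down, down, right, right, right, down, left, left, down, right, right, down, right, down
Number of turns: 16

Solution:

┌───┬─────┬─────┬─┬───┐
│A  │     │     │ │   │
│ ╷ ╵ ┌─┐ ╵ ┌─╴ │ ╵ ╷ │
│↓│   │ │   │   │   │ │
│ ├───┘ └───┼───┴───┘ │
│↓│      ↱ ↓│         │
│ │ ┌───┐ ╷ │ ╶───┬─╴ │
│↓│ │   │↑│↓│     │   │
│ │ └─┐ │ │ └─┬─╴ ├───┤
│↓│   │ │↑│↳ ↓│   │   │
│ ├─╴ ╵ │ ├─┐ │ ╶─┘ ╷ │
│↓│     │↑│ │↓│     │ │
│ ├─────┘ │ │ └─────┤ │
│↓│↱ → → ↑│ │↳ → → ↓│ │
│ ╵ ┌─────┘ ├─┬───╴ │ │
│↳ ↑│       │ │↓ ← ↲│ │
├───┘ ┌───┐ ╵ │ ╶───┤ │
│     │   │   │↳ → ↓│ │
│ ┌─╴ │ ╶─┘ ┌─┴───┐ ╵ │
│ │   │     │     │↳ ↓│
│ │ ╶─┴─────┘ ╶─┐ └─╴ │
│ │             │    B│
└─┴─────────────┴─────┘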